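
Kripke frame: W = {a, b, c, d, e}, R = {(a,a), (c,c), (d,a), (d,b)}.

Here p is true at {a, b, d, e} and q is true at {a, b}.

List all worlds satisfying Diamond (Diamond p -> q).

a: successors {a}; Diamond p -> q there: a:T. ✓
b: no successors, so Diamond (Diamond p -> q) fails. ✗
c: successors {c}; Diamond p -> q there: c:T. ✓
d: successors {a, b}; Diamond p -> q there: a:T, b:T. ✓
e: no successors, so Diamond (Diamond p -> q) fails. ✗

{a, c, d}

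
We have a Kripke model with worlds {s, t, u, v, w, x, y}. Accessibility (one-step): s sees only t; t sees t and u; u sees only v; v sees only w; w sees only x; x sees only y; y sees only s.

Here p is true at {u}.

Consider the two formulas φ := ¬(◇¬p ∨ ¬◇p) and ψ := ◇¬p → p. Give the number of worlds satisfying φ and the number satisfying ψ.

0 and 1

For ¬(◇¬p ∨ ¬◇p):
s: ◇¬p ∨ ¬◇p is T. ✗
t: ◇¬p ∨ ¬◇p is T. ✗
u: ◇¬p ∨ ¬◇p is T. ✗
v: ◇¬p ∨ ¬◇p is T. ✗
w: ◇¬p ∨ ¬◇p is T. ✗
x: ◇¬p ∨ ¬◇p is T. ✗
y: ◇¬p ∨ ¬◇p is T. ✗
— 0 worlds.
For ◇¬p → p:
s: ◇¬p is T, p is F. ✗
t: ◇¬p is T, p is F. ✗
u: ◇¬p is T, p is T. ✓
v: ◇¬p is T, p is F. ✗
w: ◇¬p is T, p is F. ✗
x: ◇¬p is T, p is F. ✗
y: ◇¬p is T, p is F. ✗
— 1 world.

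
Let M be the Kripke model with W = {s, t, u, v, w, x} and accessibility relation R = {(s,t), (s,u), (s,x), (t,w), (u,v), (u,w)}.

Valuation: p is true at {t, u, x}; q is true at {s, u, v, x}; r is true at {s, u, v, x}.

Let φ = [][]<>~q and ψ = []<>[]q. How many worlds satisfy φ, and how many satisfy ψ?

5 and 3

For [][]<>~q:
s: successors {t, u, x}; []<>~q there: t:F, u:F, x:T. ✗
t: successors {w}; []<>~q there: w:T. ✓
u: successors {v, w}; []<>~q there: v:T, w:T. ✓
v: no successors, so [][]<>~q holds vacuously. ✓
w: no successors, so [][]<>~q holds vacuously. ✓
x: no successors, so [][]<>~q holds vacuously. ✓
— 5 worlds.
For []<>[]q:
s: successors {t, u, x}; <>[]q there: t:T, u:T, x:F. ✗
t: successors {w}; <>[]q there: w:F. ✗
u: successors {v, w}; <>[]q there: v:F, w:F. ✗
v: no successors, so []<>[]q holds vacuously. ✓
w: no successors, so []<>[]q holds vacuously. ✓
x: no successors, so []<>[]q holds vacuously. ✓
— 3 worlds.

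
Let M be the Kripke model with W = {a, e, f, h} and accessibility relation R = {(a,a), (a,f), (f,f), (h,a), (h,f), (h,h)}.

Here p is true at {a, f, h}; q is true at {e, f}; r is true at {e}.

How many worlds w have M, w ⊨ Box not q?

1

a: successors {a, f}; not q there: a:T, f:F. ✗
e: no successors, so Box not q holds vacuously. ✓
f: successors {f}; not q there: f:F. ✗
h: successors {a, f, h}; not q there: a:T, f:F, h:T. ✗
Satisfying worlds: {e}.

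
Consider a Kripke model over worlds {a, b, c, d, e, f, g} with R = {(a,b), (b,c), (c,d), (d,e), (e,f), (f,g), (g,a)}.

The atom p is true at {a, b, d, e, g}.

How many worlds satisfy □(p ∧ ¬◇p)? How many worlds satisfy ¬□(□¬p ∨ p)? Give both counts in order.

2 and 2

For □(p ∧ ¬◇p):
a: successors {b}; p ∧ ¬◇p there: b:T. ✓
b: successors {c}; p ∧ ¬◇p there: c:F. ✗
c: successors {d}; p ∧ ¬◇p there: d:F. ✗
d: successors {e}; p ∧ ¬◇p there: e:T. ✓
e: successors {f}; p ∧ ¬◇p there: f:F. ✗
f: successors {g}; p ∧ ¬◇p there: g:F. ✗
g: successors {a}; p ∧ ¬◇p there: a:F. ✗
— 2 worlds.
For ¬□(□¬p ∨ p):
a: □(□¬p ∨ p) is T. ✗
b: □(□¬p ∨ p) is F. ✓
c: □(□¬p ∨ p) is T. ✗
d: □(□¬p ∨ p) is T. ✗
e: □(□¬p ∨ p) is F. ✓
f: □(□¬p ∨ p) is T. ✗
g: □(□¬p ∨ p) is T. ✗
— 2 worlds.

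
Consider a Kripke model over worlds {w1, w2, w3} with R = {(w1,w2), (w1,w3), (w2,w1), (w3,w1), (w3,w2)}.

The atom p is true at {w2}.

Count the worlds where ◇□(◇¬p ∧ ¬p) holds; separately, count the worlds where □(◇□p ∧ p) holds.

2 and 0

For ◇□(◇¬p ∧ ¬p):
w1: successors {w2, w3}; □(◇¬p ∧ ¬p) there: w2:T, w3:F. ✓
w2: successors {w1}; □(◇¬p ∧ ¬p) there: w1:F. ✗
w3: successors {w1, w2}; □(◇¬p ∧ ¬p) there: w1:F, w2:T. ✓
— 2 worlds.
For □(◇□p ∧ p):
w1: successors {w2, w3}; ◇□p ∧ p there: w2:F, w3:F. ✗
w2: successors {w1}; ◇□p ∧ p there: w1:F. ✗
w3: successors {w1, w2}; ◇□p ∧ p there: w1:F, w2:F. ✗
— 0 worlds.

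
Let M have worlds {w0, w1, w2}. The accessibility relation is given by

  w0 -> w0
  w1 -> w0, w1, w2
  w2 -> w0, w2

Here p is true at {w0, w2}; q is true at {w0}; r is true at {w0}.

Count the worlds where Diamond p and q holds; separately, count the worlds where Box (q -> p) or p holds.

For Diamond p and q:
w0: Diamond p is T, q is T. ✓
w1: Diamond p is T, q is F. ✗
w2: Diamond p is T, q is F. ✗
— 1 world.
For Box (q -> p) or p:
w0: Box (q -> p) is T, p is T. ✓
w1: Box (q -> p) is T, p is F. ✓
w2: Box (q -> p) is T, p is T. ✓
— 3 worlds.

1 and 3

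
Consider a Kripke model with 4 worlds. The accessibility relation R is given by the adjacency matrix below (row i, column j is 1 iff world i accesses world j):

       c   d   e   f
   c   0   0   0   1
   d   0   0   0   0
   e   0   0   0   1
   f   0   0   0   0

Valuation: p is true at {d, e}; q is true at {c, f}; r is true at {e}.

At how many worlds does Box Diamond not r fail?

2

c: successors {f}; Diamond not r there: f:F. ✗
d: no successors, so Box Diamond not r holds vacuously. ✓
e: successors {f}; Diamond not r there: f:F. ✗
f: no successors, so Box Diamond not r holds vacuously. ✓
Satisfying worlds: {d, f}.
So Box Diamond not r fails at the other 2 worlds.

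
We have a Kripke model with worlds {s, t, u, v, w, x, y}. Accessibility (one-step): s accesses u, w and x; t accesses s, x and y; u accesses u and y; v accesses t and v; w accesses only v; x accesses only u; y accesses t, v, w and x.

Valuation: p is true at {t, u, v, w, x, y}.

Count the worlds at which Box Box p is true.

5

s: successors {u, w, x}; Box p there: u:T, w:T, x:T. ✓
t: successors {s, x, y}; Box p there: s:T, x:T, y:T. ✓
u: successors {u, y}; Box p there: u:T, y:T. ✓
v: successors {t, v}; Box p there: t:F, v:T. ✗
w: successors {v}; Box p there: v:T. ✓
x: successors {u}; Box p there: u:T. ✓
y: successors {t, v, w, x}; Box p there: t:F, v:T, w:T, x:T. ✗
Satisfying worlds: {s, t, u, w, x}.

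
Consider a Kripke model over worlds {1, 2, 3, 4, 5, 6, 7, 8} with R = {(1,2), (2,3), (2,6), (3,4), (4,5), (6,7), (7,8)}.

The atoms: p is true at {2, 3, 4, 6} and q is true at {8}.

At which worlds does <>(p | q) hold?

1: successors {2}; p | q there: 2:T. ✓
2: successors {3, 6}; p | q there: 3:T, 6:T. ✓
3: successors {4}; p | q there: 4:T. ✓
4: successors {5}; p | q there: 5:F. ✗
5: no successors, so <>(p | q) fails. ✗
6: successors {7}; p | q there: 7:F. ✗
7: successors {8}; p | q there: 8:T. ✓
8: no successors, so <>(p | q) fails. ✗

{1, 2, 3, 7}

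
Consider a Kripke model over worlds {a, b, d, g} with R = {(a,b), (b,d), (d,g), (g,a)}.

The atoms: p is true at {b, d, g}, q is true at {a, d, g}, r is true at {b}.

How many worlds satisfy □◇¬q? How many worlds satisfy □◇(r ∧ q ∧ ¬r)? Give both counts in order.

1 and 0

For □◇¬q:
a: successors {b}; ◇¬q there: b:F. ✗
b: successors {d}; ◇¬q there: d:F. ✗
d: successors {g}; ◇¬q there: g:F. ✗
g: successors {a}; ◇¬q there: a:T. ✓
— 1 world.
For □◇(r ∧ q ∧ ¬r):
a: successors {b}; ◇(r ∧ q ∧ ¬r) there: b:F. ✗
b: successors {d}; ◇(r ∧ q ∧ ¬r) there: d:F. ✗
d: successors {g}; ◇(r ∧ q ∧ ¬r) there: g:F. ✗
g: successors {a}; ◇(r ∧ q ∧ ¬r) there: a:F. ✗
— 0 worlds.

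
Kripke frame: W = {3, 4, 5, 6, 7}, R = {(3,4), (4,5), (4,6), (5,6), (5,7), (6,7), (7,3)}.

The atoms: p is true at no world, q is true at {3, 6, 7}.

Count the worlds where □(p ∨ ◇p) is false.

5

3: successors {4}; p ∨ ◇p there: 4:F. ✗
4: successors {5, 6}; p ∨ ◇p there: 5:F, 6:F. ✗
5: successors {6, 7}; p ∨ ◇p there: 6:F, 7:F. ✗
6: successors {7}; p ∨ ◇p there: 7:F. ✗
7: successors {3}; p ∨ ◇p there: 3:F. ✗
Satisfying worlds: ∅.
So □(p ∨ ◇p) fails at the other 5 worlds.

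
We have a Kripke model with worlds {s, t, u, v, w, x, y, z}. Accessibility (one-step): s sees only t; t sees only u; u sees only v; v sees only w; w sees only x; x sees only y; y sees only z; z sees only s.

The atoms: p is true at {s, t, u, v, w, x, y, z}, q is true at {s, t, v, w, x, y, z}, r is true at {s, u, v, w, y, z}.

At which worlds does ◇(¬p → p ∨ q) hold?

s: successors {t}; ¬p → p ∨ q there: t:T. ✓
t: successors {u}; ¬p → p ∨ q there: u:T. ✓
u: successors {v}; ¬p → p ∨ q there: v:T. ✓
v: successors {w}; ¬p → p ∨ q there: w:T. ✓
w: successors {x}; ¬p → p ∨ q there: x:T. ✓
x: successors {y}; ¬p → p ∨ q there: y:T. ✓
y: successors {z}; ¬p → p ∨ q there: z:T. ✓
z: successors {s}; ¬p → p ∨ q there: s:T. ✓

{s, t, u, v, w, x, y, z}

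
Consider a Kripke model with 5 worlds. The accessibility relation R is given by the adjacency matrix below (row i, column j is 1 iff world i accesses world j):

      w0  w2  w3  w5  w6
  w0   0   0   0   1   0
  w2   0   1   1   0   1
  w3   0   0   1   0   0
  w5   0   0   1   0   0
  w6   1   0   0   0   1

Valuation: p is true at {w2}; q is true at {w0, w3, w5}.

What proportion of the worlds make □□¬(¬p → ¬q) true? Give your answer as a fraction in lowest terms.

3/5

w0: successors {w5}; □¬(¬p → ¬q) there: w5:T. ✓
w2: successors {w2, w3, w6}; □¬(¬p → ¬q) there: w2:F, w3:T, w6:F. ✗
w3: successors {w3}; □¬(¬p → ¬q) there: w3:T. ✓
w5: successors {w3}; □¬(¬p → ¬q) there: w3:T. ✓
w6: successors {w0, w6}; □¬(¬p → ¬q) there: w0:T, w6:F. ✗
That's 3 of 5 worlds, so 3/5.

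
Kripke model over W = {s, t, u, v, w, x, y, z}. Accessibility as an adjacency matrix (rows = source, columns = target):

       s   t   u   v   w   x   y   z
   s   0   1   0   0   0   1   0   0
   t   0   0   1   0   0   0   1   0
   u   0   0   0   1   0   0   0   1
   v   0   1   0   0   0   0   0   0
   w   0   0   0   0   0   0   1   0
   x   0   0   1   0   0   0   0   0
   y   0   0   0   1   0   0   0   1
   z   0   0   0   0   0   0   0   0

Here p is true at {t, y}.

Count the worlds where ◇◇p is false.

s: successors {t, x}; ◇p there: t:T, x:F. ✓
t: successors {u, y}; ◇p there: u:F, y:F. ✗
u: successors {v, z}; ◇p there: v:T, z:F. ✓
v: successors {t}; ◇p there: t:T. ✓
w: successors {y}; ◇p there: y:F. ✗
x: successors {u}; ◇p there: u:F. ✗
y: successors {v, z}; ◇p there: v:T, z:F. ✓
z: no successors, so ◇◇p fails. ✗
Satisfying worlds: {s, u, v, y}.
So ◇◇p fails at the other 4 worlds.

4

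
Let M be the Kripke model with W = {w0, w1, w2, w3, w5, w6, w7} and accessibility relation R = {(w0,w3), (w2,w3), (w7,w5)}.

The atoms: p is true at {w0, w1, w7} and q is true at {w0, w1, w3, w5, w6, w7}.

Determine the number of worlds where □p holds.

w0: successors {w3}; p there: w3:F. ✗
w1: no successors, so □p holds vacuously. ✓
w2: successors {w3}; p there: w3:F. ✗
w3: no successors, so □p holds vacuously. ✓
w5: no successors, so □p holds vacuously. ✓
w6: no successors, so □p holds vacuously. ✓
w7: successors {w5}; p there: w5:F. ✗
Satisfying worlds: {w1, w3, w5, w6}.

4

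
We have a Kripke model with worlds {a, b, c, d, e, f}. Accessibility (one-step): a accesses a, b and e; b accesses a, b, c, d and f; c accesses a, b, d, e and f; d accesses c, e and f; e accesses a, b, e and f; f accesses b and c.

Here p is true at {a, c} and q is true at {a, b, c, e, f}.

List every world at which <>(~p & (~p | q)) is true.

{a, b, c, d, e, f}

a: successors {a, b, e}; ~p & (~p | q) there: a:F, b:T, e:T. ✓
b: successors {a, b, c, d, f}; ~p & (~p | q) there: a:F, b:T, c:F, d:T, f:T. ✓
c: successors {a, b, d, e, f}; ~p & (~p | q) there: a:F, b:T, d:T, e:T, f:T. ✓
d: successors {c, e, f}; ~p & (~p | q) there: c:F, e:T, f:T. ✓
e: successors {a, b, e, f}; ~p & (~p | q) there: a:F, b:T, e:T, f:T. ✓
f: successors {b, c}; ~p & (~p | q) there: b:T, c:F. ✓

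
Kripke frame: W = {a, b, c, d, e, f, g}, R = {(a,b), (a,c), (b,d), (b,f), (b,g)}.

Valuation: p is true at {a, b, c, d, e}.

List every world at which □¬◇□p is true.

{b, c, d, e, f, g}

a: successors {b, c}; ¬◇□p there: b:F, c:T. ✗
b: successors {d, f, g}; ¬◇□p there: d:T, f:T, g:T. ✓
c: no successors, so □¬◇□p holds vacuously. ✓
d: no successors, so □¬◇□p holds vacuously. ✓
e: no successors, so □¬◇□p holds vacuously. ✓
f: no successors, so □¬◇□p holds vacuously. ✓
g: no successors, so □¬◇□p holds vacuously. ✓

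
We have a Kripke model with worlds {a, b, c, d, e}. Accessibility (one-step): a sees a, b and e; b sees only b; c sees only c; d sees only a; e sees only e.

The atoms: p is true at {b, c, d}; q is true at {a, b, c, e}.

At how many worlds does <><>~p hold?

3

a: successors {a, b, e}; <>~p there: a:T, b:F, e:T. ✓
b: successors {b}; <>~p there: b:F. ✗
c: successors {c}; <>~p there: c:F. ✗
d: successors {a}; <>~p there: a:T. ✓
e: successors {e}; <>~p there: e:T. ✓
Satisfying worlds: {a, d, e}.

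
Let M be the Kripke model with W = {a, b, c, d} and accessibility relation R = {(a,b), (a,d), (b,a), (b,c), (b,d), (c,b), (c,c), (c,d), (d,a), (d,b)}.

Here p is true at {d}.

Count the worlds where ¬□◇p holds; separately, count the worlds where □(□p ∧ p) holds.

3 and 0

For ¬□◇p:
a: □◇p is F. ✓
b: □◇p is F. ✓
c: □◇p is F. ✓
d: □◇p is T. ✗
— 3 worlds.
For □(□p ∧ p):
a: successors {b, d}; □p ∧ p there: b:F, d:F. ✗
b: successors {a, c, d}; □p ∧ p there: a:F, c:F, d:F. ✗
c: successors {b, c, d}; □p ∧ p there: b:F, c:F, d:F. ✗
d: successors {a, b}; □p ∧ p there: a:F, b:F. ✗
— 0 worlds.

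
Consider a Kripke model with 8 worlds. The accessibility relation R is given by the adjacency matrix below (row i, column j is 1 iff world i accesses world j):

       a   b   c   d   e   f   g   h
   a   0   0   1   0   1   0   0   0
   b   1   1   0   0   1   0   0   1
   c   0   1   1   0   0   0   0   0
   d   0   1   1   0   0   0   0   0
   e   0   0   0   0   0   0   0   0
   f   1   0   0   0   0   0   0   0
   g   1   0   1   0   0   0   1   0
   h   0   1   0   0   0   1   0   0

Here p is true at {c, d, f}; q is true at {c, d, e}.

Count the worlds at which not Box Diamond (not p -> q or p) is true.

3

a: Box Diamond (not p -> q or p) is F. ✓
b: Box Diamond (not p -> q or p) is F. ✓
c: Box Diamond (not p -> q or p) is T. ✗
d: Box Diamond (not p -> q or p) is T. ✗
e: Box Diamond (not p -> q or p) is T. ✗
f: Box Diamond (not p -> q or p) is T. ✗
g: Box Diamond (not p -> q or p) is T. ✗
h: Box Diamond (not p -> q or p) is F. ✓
Satisfying worlds: {a, b, h}.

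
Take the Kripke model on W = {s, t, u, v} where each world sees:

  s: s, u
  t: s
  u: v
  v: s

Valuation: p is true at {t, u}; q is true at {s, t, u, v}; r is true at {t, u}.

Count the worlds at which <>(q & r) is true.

1

s: successors {s, u}; q & r there: s:F, u:T. ✓
t: successors {s}; q & r there: s:F. ✗
u: successors {v}; q & r there: v:F. ✗
v: successors {s}; q & r there: s:F. ✗
Satisfying worlds: {s}.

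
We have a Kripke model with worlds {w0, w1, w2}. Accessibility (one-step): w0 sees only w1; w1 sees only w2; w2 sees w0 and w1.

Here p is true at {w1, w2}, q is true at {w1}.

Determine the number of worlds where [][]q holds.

0

w0: successors {w1}; []q there: w1:F. ✗
w1: successors {w2}; []q there: w2:F. ✗
w2: successors {w0, w1}; []q there: w0:T, w1:F. ✗
Satisfying worlds: ∅.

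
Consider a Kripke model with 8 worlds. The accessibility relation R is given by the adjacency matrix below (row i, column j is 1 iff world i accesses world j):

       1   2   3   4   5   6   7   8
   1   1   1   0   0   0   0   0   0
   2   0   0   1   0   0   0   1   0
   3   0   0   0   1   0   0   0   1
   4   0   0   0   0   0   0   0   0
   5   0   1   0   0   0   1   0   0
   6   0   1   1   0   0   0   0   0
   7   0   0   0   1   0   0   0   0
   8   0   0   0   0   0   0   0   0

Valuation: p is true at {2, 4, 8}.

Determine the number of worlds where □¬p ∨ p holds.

3

1: □¬p is F, p is F. ✗
2: □¬p is T, p is T. ✓
3: □¬p is F, p is F. ✗
4: □¬p is T, p is T. ✓
5: □¬p is F, p is F. ✗
6: □¬p is F, p is F. ✗
7: □¬p is F, p is F. ✗
8: □¬p is T, p is T. ✓
Satisfying worlds: {2, 4, 8}.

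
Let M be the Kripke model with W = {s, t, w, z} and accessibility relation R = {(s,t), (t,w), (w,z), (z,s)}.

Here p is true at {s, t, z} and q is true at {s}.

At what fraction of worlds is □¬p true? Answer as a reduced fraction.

1/4

s: successors {t}; ¬p there: t:F. ✗
t: successors {w}; ¬p there: w:T. ✓
w: successors {z}; ¬p there: z:F. ✗
z: successors {s}; ¬p there: s:F. ✗
That's 1 of 4 worlds, so 1/4.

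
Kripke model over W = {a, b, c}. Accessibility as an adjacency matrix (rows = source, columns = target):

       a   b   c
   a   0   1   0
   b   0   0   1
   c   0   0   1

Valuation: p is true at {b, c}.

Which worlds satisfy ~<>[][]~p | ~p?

a: ~<>[][]~p is T, ~p is T. ✓
b: ~<>[][]~p is T, ~p is F. ✓
c: ~<>[][]~p is T, ~p is F. ✓

{a, b, c}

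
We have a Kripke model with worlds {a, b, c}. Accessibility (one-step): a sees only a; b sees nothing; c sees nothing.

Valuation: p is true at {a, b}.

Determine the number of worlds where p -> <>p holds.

a: p is T, <>p is T. ✓
b: p is T, <>p is F. ✗
c: p is F, <>p is F. ✓
Satisfying worlds: {a, c}.

2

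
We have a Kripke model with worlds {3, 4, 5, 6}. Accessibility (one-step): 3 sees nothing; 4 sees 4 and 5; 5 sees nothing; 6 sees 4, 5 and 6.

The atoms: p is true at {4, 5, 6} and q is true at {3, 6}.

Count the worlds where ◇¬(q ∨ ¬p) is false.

2

3: no successors, so ◇¬(q ∨ ¬p) fails. ✗
4: successors {4, 5}; ¬(q ∨ ¬p) there: 4:T, 5:T. ✓
5: no successors, so ◇¬(q ∨ ¬p) fails. ✗
6: successors {4, 5, 6}; ¬(q ∨ ¬p) there: 4:T, 5:T, 6:F. ✓
Satisfying worlds: {4, 6}.
So ◇¬(q ∨ ¬p) fails at the other 2 worlds.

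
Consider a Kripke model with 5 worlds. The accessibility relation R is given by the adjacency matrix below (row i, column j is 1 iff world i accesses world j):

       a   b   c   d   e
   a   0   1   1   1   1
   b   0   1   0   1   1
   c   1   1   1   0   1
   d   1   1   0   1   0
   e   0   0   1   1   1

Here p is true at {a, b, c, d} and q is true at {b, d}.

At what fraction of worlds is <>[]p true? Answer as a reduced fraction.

4/5

a: successors {b, c, d, e}; []p there: b:F, c:F, d:T, e:F. ✓
b: successors {b, d, e}; []p there: b:F, d:T, e:F. ✓
c: successors {a, b, c, e}; []p there: a:F, b:F, c:F, e:F. ✗
d: successors {a, b, d}; []p there: a:F, b:F, d:T. ✓
e: successors {c, d, e}; []p there: c:F, d:T, e:F. ✓
That's 4 of 5 worlds, so 4/5.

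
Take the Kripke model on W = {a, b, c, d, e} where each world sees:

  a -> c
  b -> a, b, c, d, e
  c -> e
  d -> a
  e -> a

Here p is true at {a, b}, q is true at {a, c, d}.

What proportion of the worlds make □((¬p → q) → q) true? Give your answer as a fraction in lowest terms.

a: successors {c}; (¬p → q) → q there: c:T. ✓
b: successors {a, b, c, d, e}; (¬p → q) → q there: a:T, b:F, c:T, d:T, e:T. ✗
c: successors {e}; (¬p → q) → q there: e:T. ✓
d: successors {a}; (¬p → q) → q there: a:T. ✓
e: successors {a}; (¬p → q) → q there: a:T. ✓
That's 4 of 5 worlds, so 4/5.

4/5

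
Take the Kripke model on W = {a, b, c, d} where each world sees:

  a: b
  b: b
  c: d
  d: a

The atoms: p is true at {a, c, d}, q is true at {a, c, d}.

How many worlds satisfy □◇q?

a: successors {b}; ◇q there: b:F. ✗
b: successors {b}; ◇q there: b:F. ✗
c: successors {d}; ◇q there: d:T. ✓
d: successors {a}; ◇q there: a:F. ✗
Satisfying worlds: {c}.

1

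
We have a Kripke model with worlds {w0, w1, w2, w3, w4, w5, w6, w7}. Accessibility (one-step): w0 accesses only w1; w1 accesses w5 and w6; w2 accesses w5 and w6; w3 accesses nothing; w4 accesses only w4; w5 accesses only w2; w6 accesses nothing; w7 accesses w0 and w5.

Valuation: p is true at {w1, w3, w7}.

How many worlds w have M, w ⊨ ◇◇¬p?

6

w0: successors {w1}; ◇¬p there: w1:T. ✓
w1: successors {w5, w6}; ◇¬p there: w5:T, w6:F. ✓
w2: successors {w5, w6}; ◇¬p there: w5:T, w6:F. ✓
w3: no successors, so ◇◇¬p fails. ✗
w4: successors {w4}; ◇¬p there: w4:T. ✓
w5: successors {w2}; ◇¬p there: w2:T. ✓
w6: no successors, so ◇◇¬p fails. ✗
w7: successors {w0, w5}; ◇¬p there: w0:F, w5:T. ✓
Satisfying worlds: {w0, w1, w2, w4, w5, w7}.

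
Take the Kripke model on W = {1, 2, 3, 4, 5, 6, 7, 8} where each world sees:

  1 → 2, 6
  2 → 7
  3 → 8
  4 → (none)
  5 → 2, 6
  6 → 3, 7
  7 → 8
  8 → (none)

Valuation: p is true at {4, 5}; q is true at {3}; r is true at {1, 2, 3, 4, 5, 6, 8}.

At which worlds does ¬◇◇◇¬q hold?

1: ◇◇◇¬q is T. ✗
2: ◇◇◇¬q is F. ✓
3: ◇◇◇¬q is F. ✓
4: ◇◇◇¬q is F. ✓
5: ◇◇◇¬q is T. ✗
6: ◇◇◇¬q is F. ✓
7: ◇◇◇¬q is F. ✓
8: ◇◇◇¬q is F. ✓

{2, 3, 4, 6, 7, 8}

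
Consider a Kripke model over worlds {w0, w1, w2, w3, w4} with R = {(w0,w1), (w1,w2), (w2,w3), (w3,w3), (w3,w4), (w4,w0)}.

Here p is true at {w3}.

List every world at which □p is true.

{w2}

w0: successors {w1}; p there: w1:F. ✗
w1: successors {w2}; p there: w2:F. ✗
w2: successors {w3}; p there: w3:T. ✓
w3: successors {w3, w4}; p there: w3:T, w4:F. ✗
w4: successors {w0}; p there: w0:F. ✗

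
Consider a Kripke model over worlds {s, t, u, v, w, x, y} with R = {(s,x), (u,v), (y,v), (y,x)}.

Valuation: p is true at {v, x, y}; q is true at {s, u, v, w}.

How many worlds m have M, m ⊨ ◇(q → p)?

3

s: successors {x}; q → p there: x:T. ✓
t: no successors, so ◇(q → p) fails. ✗
u: successors {v}; q → p there: v:T. ✓
v: no successors, so ◇(q → p) fails. ✗
w: no successors, so ◇(q → p) fails. ✗
x: no successors, so ◇(q → p) fails. ✗
y: successors {v, x}; q → p there: v:T, x:T. ✓
Satisfying worlds: {s, u, y}.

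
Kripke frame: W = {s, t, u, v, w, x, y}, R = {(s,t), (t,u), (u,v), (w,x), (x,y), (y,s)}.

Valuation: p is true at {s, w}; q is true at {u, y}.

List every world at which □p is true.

s: successors {t}; p there: t:F. ✗
t: successors {u}; p there: u:F. ✗
u: successors {v}; p there: v:F. ✗
v: no successors, so □p holds vacuously. ✓
w: successors {x}; p there: x:F. ✗
x: successors {y}; p there: y:F. ✗
y: successors {s}; p there: s:T. ✓

{v, y}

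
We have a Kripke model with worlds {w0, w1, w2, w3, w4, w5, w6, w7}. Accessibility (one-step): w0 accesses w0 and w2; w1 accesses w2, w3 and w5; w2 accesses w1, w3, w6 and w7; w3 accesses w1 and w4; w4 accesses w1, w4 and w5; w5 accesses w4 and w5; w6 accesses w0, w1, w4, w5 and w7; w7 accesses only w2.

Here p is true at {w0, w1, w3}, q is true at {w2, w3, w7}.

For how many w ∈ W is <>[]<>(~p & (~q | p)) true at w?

6

w0: successors {w0, w2}; []<>(~p & (~q | p)) there: w0:F, w2:F. ✗
w1: successors {w2, w3, w5}; []<>(~p & (~q | p)) there: w2:F, w3:T, w5:T. ✓
w2: successors {w1, w3, w6, w7}; []<>(~p & (~q | p)) there: w1:T, w3:T, w6:F, w7:T. ✓
w3: successors {w1, w4}; []<>(~p & (~q | p)) there: w1:T, w4:T. ✓
w4: successors {w1, w4, w5}; []<>(~p & (~q | p)) there: w1:T, w4:T, w5:T. ✓
w5: successors {w4, w5}; []<>(~p & (~q | p)) there: w4:T, w5:T. ✓
w6: successors {w0, w1, w4, w5, w7}; []<>(~p & (~q | p)) there: w0:F, w1:T, w4:T, w5:T, w7:T. ✓
w7: successors {w2}; []<>(~p & (~q | p)) there: w2:F. ✗
Satisfying worlds: {w1, w2, w3, w4, w5, w6}.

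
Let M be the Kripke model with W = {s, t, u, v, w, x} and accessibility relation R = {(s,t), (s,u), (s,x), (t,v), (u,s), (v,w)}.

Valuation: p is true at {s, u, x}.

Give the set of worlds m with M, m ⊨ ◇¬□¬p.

s: successors {t, u, x}; ¬□¬p there: t:F, u:T, x:F. ✓
t: successors {v}; ¬□¬p there: v:F. ✗
u: successors {s}; ¬□¬p there: s:T. ✓
v: successors {w}; ¬□¬p there: w:F. ✗
w: no successors, so ◇¬□¬p fails. ✗
x: no successors, so ◇¬□¬p fails. ✗

{s, u}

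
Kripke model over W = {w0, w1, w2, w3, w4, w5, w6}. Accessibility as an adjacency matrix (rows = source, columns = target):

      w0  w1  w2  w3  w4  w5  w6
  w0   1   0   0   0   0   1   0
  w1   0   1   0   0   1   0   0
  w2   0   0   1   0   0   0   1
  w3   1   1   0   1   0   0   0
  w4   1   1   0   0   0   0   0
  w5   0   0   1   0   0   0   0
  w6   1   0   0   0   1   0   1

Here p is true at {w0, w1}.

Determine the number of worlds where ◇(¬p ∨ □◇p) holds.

w0: successors {w0, w5}; ¬p ∨ □◇p there: w0:F, w5:T. ✓
w1: successors {w1, w4}; ¬p ∨ □◇p there: w1:T, w4:T. ✓
w2: successors {w2, w6}; ¬p ∨ □◇p there: w2:T, w6:T. ✓
w3: successors {w0, w1, w3}; ¬p ∨ □◇p there: w0:F, w1:T, w3:T. ✓
w4: successors {w0, w1}; ¬p ∨ □◇p there: w0:F, w1:T. ✓
w5: successors {w2}; ¬p ∨ □◇p there: w2:T. ✓
w6: successors {w0, w4, w6}; ¬p ∨ □◇p there: w0:F, w4:T, w6:T. ✓
Satisfying worlds: {w0, w1, w2, w3, w4, w5, w6}.

7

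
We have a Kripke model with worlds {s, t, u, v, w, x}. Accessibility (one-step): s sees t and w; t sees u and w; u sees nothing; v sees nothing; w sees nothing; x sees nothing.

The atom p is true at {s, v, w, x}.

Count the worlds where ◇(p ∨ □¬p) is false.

s: successors {t, w}; p ∨ □¬p there: t:F, w:T. ✓
t: successors {u, w}; p ∨ □¬p there: u:T, w:T. ✓
u: no successors, so ◇(p ∨ □¬p) fails. ✗
v: no successors, so ◇(p ∨ □¬p) fails. ✗
w: no successors, so ◇(p ∨ □¬p) fails. ✗
x: no successors, so ◇(p ∨ □¬p) fails. ✗
Satisfying worlds: {s, t}.
So ◇(p ∨ □¬p) fails at the other 4 worlds.

4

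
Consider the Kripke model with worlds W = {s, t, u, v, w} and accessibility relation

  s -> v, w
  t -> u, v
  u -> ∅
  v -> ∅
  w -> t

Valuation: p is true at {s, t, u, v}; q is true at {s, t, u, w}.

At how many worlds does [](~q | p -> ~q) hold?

s: successors {v, w}; ~q | p -> ~q there: v:T, w:T. ✓
t: successors {u, v}; ~q | p -> ~q there: u:F, v:T. ✗
u: no successors, so [](~q | p -> ~q) holds vacuously. ✓
v: no successors, so [](~q | p -> ~q) holds vacuously. ✓
w: successors {t}; ~q | p -> ~q there: t:F. ✗
Satisfying worlds: {s, u, v}.

3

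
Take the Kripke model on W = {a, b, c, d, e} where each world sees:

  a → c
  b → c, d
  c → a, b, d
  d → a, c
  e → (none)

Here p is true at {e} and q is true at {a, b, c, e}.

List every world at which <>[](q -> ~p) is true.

{a, b, c, d}

a: successors {c}; [](q -> ~p) there: c:T. ✓
b: successors {c, d}; [](q -> ~p) there: c:T, d:T. ✓
c: successors {a, b, d}; [](q -> ~p) there: a:T, b:T, d:T. ✓
d: successors {a, c}; [](q -> ~p) there: a:T, c:T. ✓
e: no successors, so <>[](q -> ~p) fails. ✗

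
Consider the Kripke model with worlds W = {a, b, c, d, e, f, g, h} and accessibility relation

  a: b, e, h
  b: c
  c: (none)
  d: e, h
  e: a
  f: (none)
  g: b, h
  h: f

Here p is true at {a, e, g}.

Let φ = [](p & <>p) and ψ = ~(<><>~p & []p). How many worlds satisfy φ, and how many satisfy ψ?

3 and 7

For [](p & <>p):
a: successors {b, e, h}; p & <>p there: b:F, e:T, h:F. ✗
b: successors {c}; p & <>p there: c:F. ✗
c: no successors, so [](p & <>p) holds vacuously. ✓
d: successors {e, h}; p & <>p there: e:T, h:F. ✗
e: successors {a}; p & <>p there: a:T. ✓
f: no successors, so [](p & <>p) holds vacuously. ✓
g: successors {b, h}; p & <>p there: b:F, h:F. ✗
h: successors {f}; p & <>p there: f:F. ✗
— 3 worlds.
For ~(<><>~p & []p):
a: <><>~p & []p is F. ✓
b: <><>~p & []p is F. ✓
c: <><>~p & []p is F. ✓
d: <><>~p & []p is F. ✓
e: <><>~p & []p is T. ✗
f: <><>~p & []p is F. ✓
g: <><>~p & []p is F. ✓
h: <><>~p & []p is F. ✓
— 7 worlds.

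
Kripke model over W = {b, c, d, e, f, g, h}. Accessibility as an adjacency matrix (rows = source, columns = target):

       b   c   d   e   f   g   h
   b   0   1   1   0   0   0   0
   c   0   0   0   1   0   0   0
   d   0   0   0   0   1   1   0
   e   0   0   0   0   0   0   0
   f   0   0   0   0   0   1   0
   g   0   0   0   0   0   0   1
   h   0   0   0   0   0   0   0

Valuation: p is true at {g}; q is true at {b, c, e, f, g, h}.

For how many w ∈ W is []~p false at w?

b: successors {c, d}; ~p there: c:T, d:T. ✓
c: successors {e}; ~p there: e:T. ✓
d: successors {f, g}; ~p there: f:T, g:F. ✗
e: no successors, so []~p holds vacuously. ✓
f: successors {g}; ~p there: g:F. ✗
g: successors {h}; ~p there: h:T. ✓
h: no successors, so []~p holds vacuously. ✓
Satisfying worlds: {b, c, e, g, h}.
So []~p fails at the other 2 worlds.

2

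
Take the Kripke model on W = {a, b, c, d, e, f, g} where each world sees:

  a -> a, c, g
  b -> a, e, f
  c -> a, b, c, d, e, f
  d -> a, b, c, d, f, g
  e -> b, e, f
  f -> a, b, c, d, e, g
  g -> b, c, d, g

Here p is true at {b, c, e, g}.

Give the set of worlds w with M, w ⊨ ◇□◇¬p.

a: successors {a, c, g}; □◇¬p there: a:T, c:T, g:T. ✓
b: successors {a, e, f}; □◇¬p there: a:T, e:T, f:T. ✓
c: successors {a, b, c, d, e, f}; □◇¬p there: a:T, b:T, c:T, d:T, e:T, f:T. ✓
d: successors {a, b, c, d, f, g}; □◇¬p there: a:T, b:T, c:T, d:T, f:T, g:T. ✓
e: successors {b, e, f}; □◇¬p there: b:T, e:T, f:T. ✓
f: successors {a, b, c, d, e, g}; □◇¬p there: a:T, b:T, c:T, d:T, e:T, g:T. ✓
g: successors {b, c, d, g}; □◇¬p there: b:T, c:T, d:T, g:T. ✓

{a, b, c, d, e, f, g}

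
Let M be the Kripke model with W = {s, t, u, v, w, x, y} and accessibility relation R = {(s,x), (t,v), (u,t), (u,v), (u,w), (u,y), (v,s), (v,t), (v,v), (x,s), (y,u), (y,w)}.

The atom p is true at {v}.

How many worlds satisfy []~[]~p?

s: successors {x}; ~[]~p there: x:F. ✗
t: successors {v}; ~[]~p there: v:T. ✓
u: successors {t, v, w, y}; ~[]~p there: t:T, v:T, w:F, y:F. ✗
v: successors {s, t, v}; ~[]~p there: s:F, t:T, v:T. ✗
w: no successors, so []~[]~p holds vacuously. ✓
x: successors {s}; ~[]~p there: s:F. ✗
y: successors {u, w}; ~[]~p there: u:T, w:F. ✗
Satisfying worlds: {t, w}.

2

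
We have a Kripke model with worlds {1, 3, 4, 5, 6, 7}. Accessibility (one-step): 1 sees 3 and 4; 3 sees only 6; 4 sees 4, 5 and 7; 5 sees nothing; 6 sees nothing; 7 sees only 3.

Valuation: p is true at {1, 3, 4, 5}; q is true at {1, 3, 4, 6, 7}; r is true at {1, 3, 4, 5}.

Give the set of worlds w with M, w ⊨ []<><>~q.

1: successors {3, 4}; <><>~q there: 3:F, 4:T. ✗
3: successors {6}; <><>~q there: 6:F. ✗
4: successors {4, 5, 7}; <><>~q there: 4:T, 5:F, 7:F. ✗
5: no successors, so []<><>~q holds vacuously. ✓
6: no successors, so []<><>~q holds vacuously. ✓
7: successors {3}; <><>~q there: 3:F. ✗

{5, 6}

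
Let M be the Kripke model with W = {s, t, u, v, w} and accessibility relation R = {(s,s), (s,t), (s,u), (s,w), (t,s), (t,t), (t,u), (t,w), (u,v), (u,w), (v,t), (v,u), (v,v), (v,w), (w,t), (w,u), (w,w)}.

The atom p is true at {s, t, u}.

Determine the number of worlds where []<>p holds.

1

s: successors {s, t, u, w}; <>p there: s:T, t:T, u:F, w:T. ✗
t: successors {s, t, u, w}; <>p there: s:T, t:T, u:F, w:T. ✗
u: successors {v, w}; <>p there: v:T, w:T. ✓
v: successors {t, u, v, w}; <>p there: t:T, u:F, v:T, w:T. ✗
w: successors {t, u, w}; <>p there: t:T, u:F, w:T. ✗
Satisfying worlds: {u}.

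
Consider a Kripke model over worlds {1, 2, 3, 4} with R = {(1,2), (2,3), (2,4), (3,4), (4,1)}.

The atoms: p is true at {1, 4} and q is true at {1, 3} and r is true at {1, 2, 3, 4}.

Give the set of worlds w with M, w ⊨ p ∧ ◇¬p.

{1}

1: p is T, ◇¬p is T. ✓
2: p is F, ◇¬p is T. ✗
3: p is F, ◇¬p is F. ✗
4: p is T, ◇¬p is F. ✗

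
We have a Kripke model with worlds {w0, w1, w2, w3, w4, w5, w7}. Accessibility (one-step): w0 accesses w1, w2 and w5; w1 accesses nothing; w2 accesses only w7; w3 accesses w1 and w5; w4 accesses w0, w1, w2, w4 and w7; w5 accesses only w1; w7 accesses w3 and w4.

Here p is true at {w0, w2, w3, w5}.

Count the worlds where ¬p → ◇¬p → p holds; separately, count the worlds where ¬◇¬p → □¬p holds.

5 and 7

For ¬p → ◇¬p → p:
w0: ¬p is F, ◇¬p → p is T. ✓
w1: ¬p is T, ◇¬p → p is T. ✓
w2: ¬p is F, ◇¬p → p is T. ✓
w3: ¬p is F, ◇¬p → p is T. ✓
w4: ¬p is T, ◇¬p → p is F. ✗
w5: ¬p is F, ◇¬p → p is T. ✓
w7: ¬p is T, ◇¬p → p is F. ✗
— 5 worlds.
For ¬◇¬p → □¬p:
w0: ¬◇¬p is F, □¬p is F. ✓
w1: ¬◇¬p is T, □¬p is T. ✓
w2: ¬◇¬p is F, □¬p is T. ✓
w3: ¬◇¬p is F, □¬p is F. ✓
w4: ¬◇¬p is F, □¬p is F. ✓
w5: ¬◇¬p is F, □¬p is T. ✓
w7: ¬◇¬p is F, □¬p is F. ✓
— 7 worlds.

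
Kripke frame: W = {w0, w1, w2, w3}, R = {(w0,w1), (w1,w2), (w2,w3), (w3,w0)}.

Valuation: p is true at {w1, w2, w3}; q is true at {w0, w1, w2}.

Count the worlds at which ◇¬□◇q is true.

1

w0: successors {w1}; ¬□◇q there: w1:T. ✓
w1: successors {w2}; ¬□◇q there: w2:F. ✗
w2: successors {w3}; ¬□◇q there: w3:F. ✗
w3: successors {w0}; ¬□◇q there: w0:F. ✗
Satisfying worlds: {w0}.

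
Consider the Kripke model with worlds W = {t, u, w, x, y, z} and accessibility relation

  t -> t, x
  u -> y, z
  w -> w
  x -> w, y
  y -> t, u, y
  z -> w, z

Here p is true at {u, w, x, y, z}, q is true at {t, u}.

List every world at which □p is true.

t: successors {t, x}; p there: t:F, x:T. ✗
u: successors {y, z}; p there: y:T, z:T. ✓
w: successors {w}; p there: w:T. ✓
x: successors {w, y}; p there: w:T, y:T. ✓
y: successors {t, u, y}; p there: t:F, u:T, y:T. ✗
z: successors {w, z}; p there: w:T, z:T. ✓

{u, w, x, z}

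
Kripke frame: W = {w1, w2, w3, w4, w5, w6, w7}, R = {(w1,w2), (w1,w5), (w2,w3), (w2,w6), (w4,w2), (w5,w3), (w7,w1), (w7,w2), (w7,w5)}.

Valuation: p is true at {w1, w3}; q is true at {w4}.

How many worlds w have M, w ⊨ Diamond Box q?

w1: successors {w2, w5}; Box q there: w2:F, w5:F. ✗
w2: successors {w3, w6}; Box q there: w3:T, w6:T. ✓
w3: no successors, so Diamond Box q fails. ✗
w4: successors {w2}; Box q there: w2:F. ✗
w5: successors {w3}; Box q there: w3:T. ✓
w6: no successors, so Diamond Box q fails. ✗
w7: successors {w1, w2, w5}; Box q there: w1:F, w2:F, w5:F. ✗
Satisfying worlds: {w2, w5}.

2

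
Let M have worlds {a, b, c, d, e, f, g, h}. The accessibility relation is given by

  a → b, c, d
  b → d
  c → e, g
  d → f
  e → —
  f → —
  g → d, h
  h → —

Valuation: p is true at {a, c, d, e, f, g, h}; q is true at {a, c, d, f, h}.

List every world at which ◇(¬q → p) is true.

{a, b, c, d, g}

a: successors {b, c, d}; ¬q → p there: b:F, c:T, d:T. ✓
b: successors {d}; ¬q → p there: d:T. ✓
c: successors {e, g}; ¬q → p there: e:T, g:T. ✓
d: successors {f}; ¬q → p there: f:T. ✓
e: no successors, so ◇(¬q → p) fails. ✗
f: no successors, so ◇(¬q → p) fails. ✗
g: successors {d, h}; ¬q → p there: d:T, h:T. ✓
h: no successors, so ◇(¬q → p) fails. ✗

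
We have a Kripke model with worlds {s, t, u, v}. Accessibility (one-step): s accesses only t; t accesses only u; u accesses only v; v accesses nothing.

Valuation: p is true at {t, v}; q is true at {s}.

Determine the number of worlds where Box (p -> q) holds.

2

s: successors {t}; p -> q there: t:F. ✗
t: successors {u}; p -> q there: u:T. ✓
u: successors {v}; p -> q there: v:F. ✗
v: no successors, so Box (p -> q) holds vacuously. ✓
Satisfying worlds: {t, v}.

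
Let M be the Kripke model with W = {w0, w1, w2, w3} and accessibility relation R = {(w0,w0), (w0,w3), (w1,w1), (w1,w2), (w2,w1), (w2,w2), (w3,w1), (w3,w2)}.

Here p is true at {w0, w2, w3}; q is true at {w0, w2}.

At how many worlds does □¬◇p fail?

4

w0: successors {w0, w3}; ¬◇p there: w0:F, w3:F. ✗
w1: successors {w1, w2}; ¬◇p there: w1:F, w2:F. ✗
w2: successors {w1, w2}; ¬◇p there: w1:F, w2:F. ✗
w3: successors {w1, w2}; ¬◇p there: w1:F, w2:F. ✗
Satisfying worlds: ∅.
So □¬◇p fails at the other 4 worlds.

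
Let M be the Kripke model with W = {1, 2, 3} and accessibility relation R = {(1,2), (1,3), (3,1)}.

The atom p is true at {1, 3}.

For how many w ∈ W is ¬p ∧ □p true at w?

1: ¬p is F, □p is F. ✗
2: ¬p is T, □p is T. ✓
3: ¬p is F, □p is T. ✗
Satisfying worlds: {2}.

1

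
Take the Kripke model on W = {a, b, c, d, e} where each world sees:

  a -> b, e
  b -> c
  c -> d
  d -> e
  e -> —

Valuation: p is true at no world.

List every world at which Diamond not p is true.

{a, b, c, d}

a: successors {b, e}; not p there: b:T, e:T. ✓
b: successors {c}; not p there: c:T. ✓
c: successors {d}; not p there: d:T. ✓
d: successors {e}; not p there: e:T. ✓
e: no successors, so Diamond not p fails. ✗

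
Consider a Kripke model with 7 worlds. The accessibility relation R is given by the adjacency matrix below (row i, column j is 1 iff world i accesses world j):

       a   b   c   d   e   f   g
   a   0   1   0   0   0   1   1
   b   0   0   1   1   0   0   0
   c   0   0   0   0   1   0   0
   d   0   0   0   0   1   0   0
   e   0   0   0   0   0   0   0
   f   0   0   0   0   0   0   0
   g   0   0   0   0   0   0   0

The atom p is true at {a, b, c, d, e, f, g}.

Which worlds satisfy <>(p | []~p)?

a: successors {b, f, g}; p | []~p there: b:T, f:T, g:T. ✓
b: successors {c, d}; p | []~p there: c:T, d:T. ✓
c: successors {e}; p | []~p there: e:T. ✓
d: successors {e}; p | []~p there: e:T. ✓
e: no successors, so <>(p | []~p) fails. ✗
f: no successors, so <>(p | []~p) fails. ✗
g: no successors, so <>(p | []~p) fails. ✗

{a, b, c, d}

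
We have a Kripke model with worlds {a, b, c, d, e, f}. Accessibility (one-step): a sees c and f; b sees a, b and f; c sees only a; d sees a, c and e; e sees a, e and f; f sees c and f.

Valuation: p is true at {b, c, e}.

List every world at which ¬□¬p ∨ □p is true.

a: ¬□¬p is T, □p is F. ✓
b: ¬□¬p is T, □p is F. ✓
c: ¬□¬p is F, □p is F. ✗
d: ¬□¬p is T, □p is F. ✓
e: ¬□¬p is T, □p is F. ✓
f: ¬□¬p is T, □p is F. ✓

{a, b, d, e, f}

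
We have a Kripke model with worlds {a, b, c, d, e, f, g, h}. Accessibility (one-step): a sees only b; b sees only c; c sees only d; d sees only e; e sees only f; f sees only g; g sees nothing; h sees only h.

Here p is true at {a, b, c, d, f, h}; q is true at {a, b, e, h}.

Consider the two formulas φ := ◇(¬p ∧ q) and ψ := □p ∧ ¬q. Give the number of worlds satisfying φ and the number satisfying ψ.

For ◇(¬p ∧ q):
a: successors {b}; ¬p ∧ q there: b:F. ✗
b: successors {c}; ¬p ∧ q there: c:F. ✗
c: successors {d}; ¬p ∧ q there: d:F. ✗
d: successors {e}; ¬p ∧ q there: e:T. ✓
e: successors {f}; ¬p ∧ q there: f:F. ✗
f: successors {g}; ¬p ∧ q there: g:F. ✗
g: no successors, so ◇(¬p ∧ q) fails. ✗
h: successors {h}; ¬p ∧ q there: h:F. ✗
— 1 world.
For □p ∧ ¬q:
a: □p is T, ¬q is F. ✗
b: □p is T, ¬q is F. ✗
c: □p is T, ¬q is T. ✓
d: □p is F, ¬q is T. ✗
e: □p is T, ¬q is F. ✗
f: □p is F, ¬q is T. ✗
g: □p is T, ¬q is T. ✓
h: □p is T, ¬q is F. ✗
— 2 worlds.

1 and 2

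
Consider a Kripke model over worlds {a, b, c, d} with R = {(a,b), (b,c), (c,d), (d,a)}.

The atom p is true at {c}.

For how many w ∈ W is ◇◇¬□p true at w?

3

a: successors {b}; ◇¬□p there: b:T. ✓
b: successors {c}; ◇¬□p there: c:T. ✓
c: successors {d}; ◇¬□p there: d:T. ✓
d: successors {a}; ◇¬□p there: a:F. ✗
Satisfying worlds: {a, b, c}.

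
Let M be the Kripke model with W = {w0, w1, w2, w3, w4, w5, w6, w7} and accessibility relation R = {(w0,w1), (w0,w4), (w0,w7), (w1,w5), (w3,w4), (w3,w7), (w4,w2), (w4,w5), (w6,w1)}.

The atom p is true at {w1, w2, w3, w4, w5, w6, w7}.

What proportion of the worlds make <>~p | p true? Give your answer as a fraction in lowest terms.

w0: <>~p is F, p is F. ✗
w1: <>~p is F, p is T. ✓
w2: <>~p is F, p is T. ✓
w3: <>~p is F, p is T. ✓
w4: <>~p is F, p is T. ✓
w5: <>~p is F, p is T. ✓
w6: <>~p is F, p is T. ✓
w7: <>~p is F, p is T. ✓
That's 7 of 8 worlds, so 7/8.

7/8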